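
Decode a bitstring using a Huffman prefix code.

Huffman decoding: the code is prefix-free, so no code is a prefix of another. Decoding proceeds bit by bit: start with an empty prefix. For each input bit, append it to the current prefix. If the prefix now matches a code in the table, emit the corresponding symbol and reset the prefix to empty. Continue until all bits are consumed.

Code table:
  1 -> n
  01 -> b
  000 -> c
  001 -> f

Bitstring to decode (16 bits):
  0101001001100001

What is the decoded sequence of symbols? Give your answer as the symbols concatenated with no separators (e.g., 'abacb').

Bit 0: prefix='0' (no match yet)
Bit 1: prefix='01' -> emit 'b', reset
Bit 2: prefix='0' (no match yet)
Bit 3: prefix='01' -> emit 'b', reset
Bit 4: prefix='0' (no match yet)
Bit 5: prefix='00' (no match yet)
Bit 6: prefix='001' -> emit 'f', reset
Bit 7: prefix='0' (no match yet)
Bit 8: prefix='00' (no match yet)
Bit 9: prefix='001' -> emit 'f', reset
Bit 10: prefix='1' -> emit 'n', reset
Bit 11: prefix='0' (no match yet)
Bit 12: prefix='00' (no match yet)
Bit 13: prefix='000' -> emit 'c', reset
Bit 14: prefix='0' (no match yet)
Bit 15: prefix='01' -> emit 'b', reset

Answer: bbffncb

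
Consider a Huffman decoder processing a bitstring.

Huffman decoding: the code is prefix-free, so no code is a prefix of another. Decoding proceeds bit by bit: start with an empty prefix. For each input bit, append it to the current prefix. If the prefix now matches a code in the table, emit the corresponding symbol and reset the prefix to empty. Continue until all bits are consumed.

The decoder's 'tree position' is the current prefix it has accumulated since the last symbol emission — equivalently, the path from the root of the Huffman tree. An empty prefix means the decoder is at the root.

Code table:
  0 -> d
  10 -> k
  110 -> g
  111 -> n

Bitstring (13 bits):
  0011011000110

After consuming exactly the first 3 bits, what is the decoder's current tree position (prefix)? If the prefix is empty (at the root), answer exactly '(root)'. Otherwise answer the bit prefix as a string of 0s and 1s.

Answer: 1

Derivation:
Bit 0: prefix='0' -> emit 'd', reset
Bit 1: prefix='0' -> emit 'd', reset
Bit 2: prefix='1' (no match yet)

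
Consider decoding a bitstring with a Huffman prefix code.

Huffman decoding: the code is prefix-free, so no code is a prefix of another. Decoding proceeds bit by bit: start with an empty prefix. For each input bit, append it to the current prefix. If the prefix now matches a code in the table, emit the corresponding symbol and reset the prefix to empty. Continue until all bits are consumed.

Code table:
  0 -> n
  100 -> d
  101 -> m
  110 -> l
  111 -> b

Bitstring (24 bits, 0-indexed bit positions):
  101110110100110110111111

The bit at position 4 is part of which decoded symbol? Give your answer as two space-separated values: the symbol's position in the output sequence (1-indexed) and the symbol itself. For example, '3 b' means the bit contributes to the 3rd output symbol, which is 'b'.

Bit 0: prefix='1' (no match yet)
Bit 1: prefix='10' (no match yet)
Bit 2: prefix='101' -> emit 'm', reset
Bit 3: prefix='1' (no match yet)
Bit 4: prefix='11' (no match yet)
Bit 5: prefix='110' -> emit 'l', reset
Bit 6: prefix='1' (no match yet)
Bit 7: prefix='11' (no match yet)
Bit 8: prefix='110' -> emit 'l', reset

Answer: 2 l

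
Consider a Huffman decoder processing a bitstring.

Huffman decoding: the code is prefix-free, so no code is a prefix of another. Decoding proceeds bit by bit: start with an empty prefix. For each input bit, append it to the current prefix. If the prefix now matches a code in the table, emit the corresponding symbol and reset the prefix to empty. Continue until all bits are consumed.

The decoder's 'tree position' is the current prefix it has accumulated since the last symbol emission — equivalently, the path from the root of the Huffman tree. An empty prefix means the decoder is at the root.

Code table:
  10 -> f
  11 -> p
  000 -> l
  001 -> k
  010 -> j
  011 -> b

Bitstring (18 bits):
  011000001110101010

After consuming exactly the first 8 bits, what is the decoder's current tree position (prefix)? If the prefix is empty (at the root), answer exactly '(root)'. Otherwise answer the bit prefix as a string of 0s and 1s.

Bit 0: prefix='0' (no match yet)
Bit 1: prefix='01' (no match yet)
Bit 2: prefix='011' -> emit 'b', reset
Bit 3: prefix='0' (no match yet)
Bit 4: prefix='00' (no match yet)
Bit 5: prefix='000' -> emit 'l', reset
Bit 6: prefix='0' (no match yet)
Bit 7: prefix='00' (no match yet)

Answer: 00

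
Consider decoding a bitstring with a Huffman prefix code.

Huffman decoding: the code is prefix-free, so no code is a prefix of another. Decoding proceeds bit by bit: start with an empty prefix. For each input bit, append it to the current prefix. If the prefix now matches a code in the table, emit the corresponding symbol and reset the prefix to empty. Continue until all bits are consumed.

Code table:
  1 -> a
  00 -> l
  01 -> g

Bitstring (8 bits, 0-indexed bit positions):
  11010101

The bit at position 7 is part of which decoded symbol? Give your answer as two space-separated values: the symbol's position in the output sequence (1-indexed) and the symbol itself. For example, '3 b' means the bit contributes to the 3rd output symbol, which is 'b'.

Answer: 5 g

Derivation:
Bit 0: prefix='1' -> emit 'a', reset
Bit 1: prefix='1' -> emit 'a', reset
Bit 2: prefix='0' (no match yet)
Bit 3: prefix='01' -> emit 'g', reset
Bit 4: prefix='0' (no match yet)
Bit 5: prefix='01' -> emit 'g', reset
Bit 6: prefix='0' (no match yet)
Bit 7: prefix='01' -> emit 'g', reset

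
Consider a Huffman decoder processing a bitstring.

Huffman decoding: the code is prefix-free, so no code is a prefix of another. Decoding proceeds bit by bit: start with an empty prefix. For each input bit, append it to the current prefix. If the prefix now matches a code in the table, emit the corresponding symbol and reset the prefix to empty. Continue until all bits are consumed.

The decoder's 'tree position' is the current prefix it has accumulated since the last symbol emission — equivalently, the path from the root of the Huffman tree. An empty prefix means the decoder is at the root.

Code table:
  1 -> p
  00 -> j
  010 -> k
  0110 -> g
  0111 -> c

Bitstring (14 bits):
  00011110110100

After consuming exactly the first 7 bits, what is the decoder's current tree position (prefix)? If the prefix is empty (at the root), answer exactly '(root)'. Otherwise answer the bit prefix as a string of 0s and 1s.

Answer: (root)

Derivation:
Bit 0: prefix='0' (no match yet)
Bit 1: prefix='00' -> emit 'j', reset
Bit 2: prefix='0' (no match yet)
Bit 3: prefix='01' (no match yet)
Bit 4: prefix='011' (no match yet)
Bit 5: prefix='0111' -> emit 'c', reset
Bit 6: prefix='1' -> emit 'p', reset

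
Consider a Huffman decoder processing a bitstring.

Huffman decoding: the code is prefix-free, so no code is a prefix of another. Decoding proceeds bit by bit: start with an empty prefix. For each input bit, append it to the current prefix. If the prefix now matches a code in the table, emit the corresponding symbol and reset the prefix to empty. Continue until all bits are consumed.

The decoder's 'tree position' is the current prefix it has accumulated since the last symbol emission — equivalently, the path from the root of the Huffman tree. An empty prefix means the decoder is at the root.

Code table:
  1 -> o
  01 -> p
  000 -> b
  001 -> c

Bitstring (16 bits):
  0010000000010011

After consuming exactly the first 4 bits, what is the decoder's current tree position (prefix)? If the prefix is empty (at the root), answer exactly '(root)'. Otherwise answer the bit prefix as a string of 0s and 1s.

Bit 0: prefix='0' (no match yet)
Bit 1: prefix='00' (no match yet)
Bit 2: prefix='001' -> emit 'c', reset
Bit 3: prefix='0' (no match yet)

Answer: 0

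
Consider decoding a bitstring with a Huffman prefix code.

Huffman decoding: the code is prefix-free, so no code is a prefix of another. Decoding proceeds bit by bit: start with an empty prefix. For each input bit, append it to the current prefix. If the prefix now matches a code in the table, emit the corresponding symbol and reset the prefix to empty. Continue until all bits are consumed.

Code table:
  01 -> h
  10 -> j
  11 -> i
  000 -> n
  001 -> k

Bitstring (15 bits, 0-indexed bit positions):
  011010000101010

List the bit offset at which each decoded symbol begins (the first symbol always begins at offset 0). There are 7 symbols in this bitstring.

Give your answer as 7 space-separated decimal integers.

Bit 0: prefix='0' (no match yet)
Bit 1: prefix='01' -> emit 'h', reset
Bit 2: prefix='1' (no match yet)
Bit 3: prefix='10' -> emit 'j', reset
Bit 4: prefix='1' (no match yet)
Bit 5: prefix='10' -> emit 'j', reset
Bit 6: prefix='0' (no match yet)
Bit 7: prefix='00' (no match yet)
Bit 8: prefix='000' -> emit 'n', reset
Bit 9: prefix='1' (no match yet)
Bit 10: prefix='10' -> emit 'j', reset
Bit 11: prefix='1' (no match yet)
Bit 12: prefix='10' -> emit 'j', reset
Bit 13: prefix='1' (no match yet)
Bit 14: prefix='10' -> emit 'j', reset

Answer: 0 2 4 6 9 11 13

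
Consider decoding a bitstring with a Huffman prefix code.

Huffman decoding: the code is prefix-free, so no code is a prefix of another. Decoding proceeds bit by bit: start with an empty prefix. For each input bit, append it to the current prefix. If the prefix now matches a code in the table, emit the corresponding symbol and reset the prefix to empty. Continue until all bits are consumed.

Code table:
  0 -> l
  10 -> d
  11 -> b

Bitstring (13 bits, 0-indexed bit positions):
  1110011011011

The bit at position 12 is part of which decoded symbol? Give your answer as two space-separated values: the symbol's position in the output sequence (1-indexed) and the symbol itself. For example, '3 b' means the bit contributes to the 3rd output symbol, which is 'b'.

Bit 0: prefix='1' (no match yet)
Bit 1: prefix='11' -> emit 'b', reset
Bit 2: prefix='1' (no match yet)
Bit 3: prefix='10' -> emit 'd', reset
Bit 4: prefix='0' -> emit 'l', reset
Bit 5: prefix='1' (no match yet)
Bit 6: prefix='11' -> emit 'b', reset
Bit 7: prefix='0' -> emit 'l', reset
Bit 8: prefix='1' (no match yet)
Bit 9: prefix='11' -> emit 'b', reset
Bit 10: prefix='0' -> emit 'l', reset
Bit 11: prefix='1' (no match yet)
Bit 12: prefix='11' -> emit 'b', reset

Answer: 8 b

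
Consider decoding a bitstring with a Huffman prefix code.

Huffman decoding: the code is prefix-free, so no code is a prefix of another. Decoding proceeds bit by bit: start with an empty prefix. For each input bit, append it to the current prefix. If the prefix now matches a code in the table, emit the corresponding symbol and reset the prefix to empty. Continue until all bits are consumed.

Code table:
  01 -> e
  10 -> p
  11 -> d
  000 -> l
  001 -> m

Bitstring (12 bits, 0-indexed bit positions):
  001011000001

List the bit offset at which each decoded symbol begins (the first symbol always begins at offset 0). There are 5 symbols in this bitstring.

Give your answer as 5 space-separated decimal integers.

Answer: 0 3 5 7 10

Derivation:
Bit 0: prefix='0' (no match yet)
Bit 1: prefix='00' (no match yet)
Bit 2: prefix='001' -> emit 'm', reset
Bit 3: prefix='0' (no match yet)
Bit 4: prefix='01' -> emit 'e', reset
Bit 5: prefix='1' (no match yet)
Bit 6: prefix='10' -> emit 'p', reset
Bit 7: prefix='0' (no match yet)
Bit 8: prefix='00' (no match yet)
Bit 9: prefix='000' -> emit 'l', reset
Bit 10: prefix='0' (no match yet)
Bit 11: prefix='01' -> emit 'e', reset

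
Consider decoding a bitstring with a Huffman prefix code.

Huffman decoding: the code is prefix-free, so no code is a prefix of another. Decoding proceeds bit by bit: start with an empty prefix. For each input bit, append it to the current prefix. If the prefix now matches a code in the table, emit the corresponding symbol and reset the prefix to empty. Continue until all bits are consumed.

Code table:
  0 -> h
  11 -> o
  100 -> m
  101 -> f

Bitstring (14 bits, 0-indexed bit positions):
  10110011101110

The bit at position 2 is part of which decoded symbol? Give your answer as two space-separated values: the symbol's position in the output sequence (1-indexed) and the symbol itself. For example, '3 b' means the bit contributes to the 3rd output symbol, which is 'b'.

Bit 0: prefix='1' (no match yet)
Bit 1: prefix='10' (no match yet)
Bit 2: prefix='101' -> emit 'f', reset
Bit 3: prefix='1' (no match yet)
Bit 4: prefix='10' (no match yet)
Bit 5: prefix='100' -> emit 'm', reset
Bit 6: prefix='1' (no match yet)

Answer: 1 f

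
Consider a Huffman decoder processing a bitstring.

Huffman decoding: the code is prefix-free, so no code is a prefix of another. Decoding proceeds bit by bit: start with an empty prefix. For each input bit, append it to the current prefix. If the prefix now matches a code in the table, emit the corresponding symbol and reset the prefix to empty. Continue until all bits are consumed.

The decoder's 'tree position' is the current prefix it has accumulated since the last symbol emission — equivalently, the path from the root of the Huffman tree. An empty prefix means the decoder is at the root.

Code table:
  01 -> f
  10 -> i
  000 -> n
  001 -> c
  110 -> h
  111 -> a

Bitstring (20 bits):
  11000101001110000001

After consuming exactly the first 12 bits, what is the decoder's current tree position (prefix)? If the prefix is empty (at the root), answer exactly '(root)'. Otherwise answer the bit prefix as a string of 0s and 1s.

Bit 0: prefix='1' (no match yet)
Bit 1: prefix='11' (no match yet)
Bit 2: prefix='110' -> emit 'h', reset
Bit 3: prefix='0' (no match yet)
Bit 4: prefix='00' (no match yet)
Bit 5: prefix='001' -> emit 'c', reset
Bit 6: prefix='0' (no match yet)
Bit 7: prefix='01' -> emit 'f', reset
Bit 8: prefix='0' (no match yet)
Bit 9: prefix='00' (no match yet)
Bit 10: prefix='001' -> emit 'c', reset
Bit 11: prefix='1' (no match yet)

Answer: 1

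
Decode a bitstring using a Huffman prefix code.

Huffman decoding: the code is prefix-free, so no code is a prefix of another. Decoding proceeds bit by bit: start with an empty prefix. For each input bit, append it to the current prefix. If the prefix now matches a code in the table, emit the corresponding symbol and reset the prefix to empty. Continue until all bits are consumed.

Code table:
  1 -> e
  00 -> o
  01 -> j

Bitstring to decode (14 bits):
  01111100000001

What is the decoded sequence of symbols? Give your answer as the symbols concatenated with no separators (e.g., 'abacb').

Bit 0: prefix='0' (no match yet)
Bit 1: prefix='01' -> emit 'j', reset
Bit 2: prefix='1' -> emit 'e', reset
Bit 3: prefix='1' -> emit 'e', reset
Bit 4: prefix='1' -> emit 'e', reset
Bit 5: prefix='1' -> emit 'e', reset
Bit 6: prefix='0' (no match yet)
Bit 7: prefix='00' -> emit 'o', reset
Bit 8: prefix='0' (no match yet)
Bit 9: prefix='00' -> emit 'o', reset
Bit 10: prefix='0' (no match yet)
Bit 11: prefix='00' -> emit 'o', reset
Bit 12: prefix='0' (no match yet)
Bit 13: prefix='01' -> emit 'j', reset

Answer: jeeeeoooj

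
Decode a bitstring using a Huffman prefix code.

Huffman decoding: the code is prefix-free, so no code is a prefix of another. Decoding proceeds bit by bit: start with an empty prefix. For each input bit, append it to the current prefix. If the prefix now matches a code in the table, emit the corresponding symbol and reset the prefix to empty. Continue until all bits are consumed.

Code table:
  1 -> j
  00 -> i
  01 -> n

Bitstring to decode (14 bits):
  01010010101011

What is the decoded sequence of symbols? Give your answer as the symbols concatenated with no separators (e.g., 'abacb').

Answer: nnijnnnj

Derivation:
Bit 0: prefix='0' (no match yet)
Bit 1: prefix='01' -> emit 'n', reset
Bit 2: prefix='0' (no match yet)
Bit 3: prefix='01' -> emit 'n', reset
Bit 4: prefix='0' (no match yet)
Bit 5: prefix='00' -> emit 'i', reset
Bit 6: prefix='1' -> emit 'j', reset
Bit 7: prefix='0' (no match yet)
Bit 8: prefix='01' -> emit 'n', reset
Bit 9: prefix='0' (no match yet)
Bit 10: prefix='01' -> emit 'n', reset
Bit 11: prefix='0' (no match yet)
Bit 12: prefix='01' -> emit 'n', reset
Bit 13: prefix='1' -> emit 'j', reset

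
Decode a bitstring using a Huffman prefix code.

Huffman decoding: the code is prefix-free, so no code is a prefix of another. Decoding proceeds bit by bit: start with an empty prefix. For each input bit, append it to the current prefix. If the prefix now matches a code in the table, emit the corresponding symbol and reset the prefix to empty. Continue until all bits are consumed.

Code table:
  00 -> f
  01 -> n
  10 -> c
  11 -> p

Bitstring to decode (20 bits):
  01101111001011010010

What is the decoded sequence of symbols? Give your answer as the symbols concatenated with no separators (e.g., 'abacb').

Bit 0: prefix='0' (no match yet)
Bit 1: prefix='01' -> emit 'n', reset
Bit 2: prefix='1' (no match yet)
Bit 3: prefix='10' -> emit 'c', reset
Bit 4: prefix='1' (no match yet)
Bit 5: prefix='11' -> emit 'p', reset
Bit 6: prefix='1' (no match yet)
Bit 7: prefix='11' -> emit 'p', reset
Bit 8: prefix='0' (no match yet)
Bit 9: prefix='00' -> emit 'f', reset
Bit 10: prefix='1' (no match yet)
Bit 11: prefix='10' -> emit 'c', reset
Bit 12: prefix='1' (no match yet)
Bit 13: prefix='11' -> emit 'p', reset
Bit 14: prefix='0' (no match yet)
Bit 15: prefix='01' -> emit 'n', reset
Bit 16: prefix='0' (no match yet)
Bit 17: prefix='00' -> emit 'f', reset
Bit 18: prefix='1' (no match yet)
Bit 19: prefix='10' -> emit 'c', reset

Answer: ncppfcpnfc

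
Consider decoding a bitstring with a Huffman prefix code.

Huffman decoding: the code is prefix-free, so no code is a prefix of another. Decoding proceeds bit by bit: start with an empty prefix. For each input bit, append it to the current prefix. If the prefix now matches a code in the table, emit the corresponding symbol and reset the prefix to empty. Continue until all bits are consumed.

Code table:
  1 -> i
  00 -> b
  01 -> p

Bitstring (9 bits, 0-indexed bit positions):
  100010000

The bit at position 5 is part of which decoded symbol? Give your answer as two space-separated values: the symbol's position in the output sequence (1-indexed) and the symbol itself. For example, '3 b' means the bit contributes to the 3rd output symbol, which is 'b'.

Bit 0: prefix='1' -> emit 'i', reset
Bit 1: prefix='0' (no match yet)
Bit 2: prefix='00' -> emit 'b', reset
Bit 3: prefix='0' (no match yet)
Bit 4: prefix='01' -> emit 'p', reset
Bit 5: prefix='0' (no match yet)
Bit 6: prefix='00' -> emit 'b', reset
Bit 7: prefix='0' (no match yet)
Bit 8: prefix='00' -> emit 'b', reset

Answer: 4 b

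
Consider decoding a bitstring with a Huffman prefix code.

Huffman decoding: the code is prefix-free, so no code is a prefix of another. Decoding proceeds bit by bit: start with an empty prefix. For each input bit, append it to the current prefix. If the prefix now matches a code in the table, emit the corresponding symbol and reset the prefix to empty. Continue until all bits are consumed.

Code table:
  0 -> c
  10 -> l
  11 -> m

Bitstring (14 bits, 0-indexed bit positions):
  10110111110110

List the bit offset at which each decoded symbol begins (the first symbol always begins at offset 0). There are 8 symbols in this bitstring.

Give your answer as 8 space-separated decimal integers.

Bit 0: prefix='1' (no match yet)
Bit 1: prefix='10' -> emit 'l', reset
Bit 2: prefix='1' (no match yet)
Bit 3: prefix='11' -> emit 'm', reset
Bit 4: prefix='0' -> emit 'c', reset
Bit 5: prefix='1' (no match yet)
Bit 6: prefix='11' -> emit 'm', reset
Bit 7: prefix='1' (no match yet)
Bit 8: prefix='11' -> emit 'm', reset
Bit 9: prefix='1' (no match yet)
Bit 10: prefix='10' -> emit 'l', reset
Bit 11: prefix='1' (no match yet)
Bit 12: prefix='11' -> emit 'm', reset
Bit 13: prefix='0' -> emit 'c', reset

Answer: 0 2 4 5 7 9 11 13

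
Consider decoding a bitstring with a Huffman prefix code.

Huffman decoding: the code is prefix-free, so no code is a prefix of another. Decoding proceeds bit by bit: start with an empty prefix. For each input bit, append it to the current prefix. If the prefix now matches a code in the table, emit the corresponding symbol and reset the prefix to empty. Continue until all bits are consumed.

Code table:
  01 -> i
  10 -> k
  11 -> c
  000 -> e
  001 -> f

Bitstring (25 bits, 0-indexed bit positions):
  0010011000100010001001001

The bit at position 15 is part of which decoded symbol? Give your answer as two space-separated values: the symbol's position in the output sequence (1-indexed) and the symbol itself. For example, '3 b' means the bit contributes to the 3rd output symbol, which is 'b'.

Answer: 6 k

Derivation:
Bit 0: prefix='0' (no match yet)
Bit 1: prefix='00' (no match yet)
Bit 2: prefix='001' -> emit 'f', reset
Bit 3: prefix='0' (no match yet)
Bit 4: prefix='00' (no match yet)
Bit 5: prefix='001' -> emit 'f', reset
Bit 6: prefix='1' (no match yet)
Bit 7: prefix='10' -> emit 'k', reset
Bit 8: prefix='0' (no match yet)
Bit 9: prefix='00' (no match yet)
Bit 10: prefix='001' -> emit 'f', reset
Bit 11: prefix='0' (no match yet)
Bit 12: prefix='00' (no match yet)
Bit 13: prefix='000' -> emit 'e', reset
Bit 14: prefix='1' (no match yet)
Bit 15: prefix='10' -> emit 'k', reset
Bit 16: prefix='0' (no match yet)
Bit 17: prefix='00' (no match yet)
Bit 18: prefix='001' -> emit 'f', reset
Bit 19: prefix='0' (no match yet)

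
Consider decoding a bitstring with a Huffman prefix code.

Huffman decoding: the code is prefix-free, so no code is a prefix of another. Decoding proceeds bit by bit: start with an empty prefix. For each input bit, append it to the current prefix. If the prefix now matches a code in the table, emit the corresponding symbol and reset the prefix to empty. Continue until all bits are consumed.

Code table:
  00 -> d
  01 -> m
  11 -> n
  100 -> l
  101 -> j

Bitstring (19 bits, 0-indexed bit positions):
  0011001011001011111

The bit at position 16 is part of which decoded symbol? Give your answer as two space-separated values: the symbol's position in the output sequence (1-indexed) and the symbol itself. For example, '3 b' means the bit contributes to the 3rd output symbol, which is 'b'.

Answer: 7 n

Derivation:
Bit 0: prefix='0' (no match yet)
Bit 1: prefix='00' -> emit 'd', reset
Bit 2: prefix='1' (no match yet)
Bit 3: prefix='11' -> emit 'n', reset
Bit 4: prefix='0' (no match yet)
Bit 5: prefix='00' -> emit 'd', reset
Bit 6: prefix='1' (no match yet)
Bit 7: prefix='10' (no match yet)
Bit 8: prefix='101' -> emit 'j', reset
Bit 9: prefix='1' (no match yet)
Bit 10: prefix='10' (no match yet)
Bit 11: prefix='100' -> emit 'l', reset
Bit 12: prefix='1' (no match yet)
Bit 13: prefix='10' (no match yet)
Bit 14: prefix='101' -> emit 'j', reset
Bit 15: prefix='1' (no match yet)
Bit 16: prefix='11' -> emit 'n', reset
Bit 17: prefix='1' (no match yet)
Bit 18: prefix='11' -> emit 'n', reset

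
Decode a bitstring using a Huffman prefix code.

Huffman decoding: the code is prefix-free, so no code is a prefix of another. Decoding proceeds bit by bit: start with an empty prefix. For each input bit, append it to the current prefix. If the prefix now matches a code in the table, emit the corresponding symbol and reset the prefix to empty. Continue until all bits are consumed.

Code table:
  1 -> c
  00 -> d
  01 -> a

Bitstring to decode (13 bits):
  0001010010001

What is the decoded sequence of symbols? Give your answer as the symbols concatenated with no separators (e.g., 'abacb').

Answer: daadcda

Derivation:
Bit 0: prefix='0' (no match yet)
Bit 1: prefix='00' -> emit 'd', reset
Bit 2: prefix='0' (no match yet)
Bit 3: prefix='01' -> emit 'a', reset
Bit 4: prefix='0' (no match yet)
Bit 5: prefix='01' -> emit 'a', reset
Bit 6: prefix='0' (no match yet)
Bit 7: prefix='00' -> emit 'd', reset
Bit 8: prefix='1' -> emit 'c', reset
Bit 9: prefix='0' (no match yet)
Bit 10: prefix='00' -> emit 'd', reset
Bit 11: prefix='0' (no match yet)
Bit 12: prefix='01' -> emit 'a', reset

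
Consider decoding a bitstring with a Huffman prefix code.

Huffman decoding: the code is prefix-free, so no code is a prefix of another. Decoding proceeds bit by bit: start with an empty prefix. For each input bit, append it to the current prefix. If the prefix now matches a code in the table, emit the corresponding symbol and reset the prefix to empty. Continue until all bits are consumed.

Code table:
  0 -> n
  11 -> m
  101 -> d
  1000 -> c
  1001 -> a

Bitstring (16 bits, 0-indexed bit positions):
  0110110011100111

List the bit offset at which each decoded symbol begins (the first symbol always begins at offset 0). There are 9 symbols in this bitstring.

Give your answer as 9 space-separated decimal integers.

Answer: 0 1 3 4 6 7 8 10 14

Derivation:
Bit 0: prefix='0' -> emit 'n', reset
Bit 1: prefix='1' (no match yet)
Bit 2: prefix='11' -> emit 'm', reset
Bit 3: prefix='0' -> emit 'n', reset
Bit 4: prefix='1' (no match yet)
Bit 5: prefix='11' -> emit 'm', reset
Bit 6: prefix='0' -> emit 'n', reset
Bit 7: prefix='0' -> emit 'n', reset
Bit 8: prefix='1' (no match yet)
Bit 9: prefix='11' -> emit 'm', reset
Bit 10: prefix='1' (no match yet)
Bit 11: prefix='10' (no match yet)
Bit 12: prefix='100' (no match yet)
Bit 13: prefix='1001' -> emit 'a', reset
Bit 14: prefix='1' (no match yet)
Bit 15: prefix='11' -> emit 'm', reset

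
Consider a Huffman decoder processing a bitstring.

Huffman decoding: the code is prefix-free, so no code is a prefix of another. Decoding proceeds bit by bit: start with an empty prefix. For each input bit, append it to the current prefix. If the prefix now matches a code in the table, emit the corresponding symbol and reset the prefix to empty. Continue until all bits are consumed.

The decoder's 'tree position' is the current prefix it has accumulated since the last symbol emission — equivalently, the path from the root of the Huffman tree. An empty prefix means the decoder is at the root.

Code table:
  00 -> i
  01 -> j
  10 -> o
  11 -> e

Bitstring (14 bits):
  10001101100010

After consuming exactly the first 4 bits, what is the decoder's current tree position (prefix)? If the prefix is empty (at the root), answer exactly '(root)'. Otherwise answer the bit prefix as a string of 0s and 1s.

Bit 0: prefix='1' (no match yet)
Bit 1: prefix='10' -> emit 'o', reset
Bit 2: prefix='0' (no match yet)
Bit 3: prefix='00' -> emit 'i', reset

Answer: (root)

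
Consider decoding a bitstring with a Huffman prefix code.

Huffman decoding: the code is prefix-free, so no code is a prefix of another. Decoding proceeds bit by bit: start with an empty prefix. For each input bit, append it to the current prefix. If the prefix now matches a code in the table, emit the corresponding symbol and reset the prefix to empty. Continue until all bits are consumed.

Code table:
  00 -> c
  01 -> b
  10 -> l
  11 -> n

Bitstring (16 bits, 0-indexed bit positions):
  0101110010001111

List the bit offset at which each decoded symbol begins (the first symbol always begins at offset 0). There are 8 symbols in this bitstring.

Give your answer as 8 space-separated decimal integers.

Answer: 0 2 4 6 8 10 12 14

Derivation:
Bit 0: prefix='0' (no match yet)
Bit 1: prefix='01' -> emit 'b', reset
Bit 2: prefix='0' (no match yet)
Bit 3: prefix='01' -> emit 'b', reset
Bit 4: prefix='1' (no match yet)
Bit 5: prefix='11' -> emit 'n', reset
Bit 6: prefix='0' (no match yet)
Bit 7: prefix='00' -> emit 'c', reset
Bit 8: prefix='1' (no match yet)
Bit 9: prefix='10' -> emit 'l', reset
Bit 10: prefix='0' (no match yet)
Bit 11: prefix='00' -> emit 'c', reset
Bit 12: prefix='1' (no match yet)
Bit 13: prefix='11' -> emit 'n', reset
Bit 14: prefix='1' (no match yet)
Bit 15: prefix='11' -> emit 'n', reset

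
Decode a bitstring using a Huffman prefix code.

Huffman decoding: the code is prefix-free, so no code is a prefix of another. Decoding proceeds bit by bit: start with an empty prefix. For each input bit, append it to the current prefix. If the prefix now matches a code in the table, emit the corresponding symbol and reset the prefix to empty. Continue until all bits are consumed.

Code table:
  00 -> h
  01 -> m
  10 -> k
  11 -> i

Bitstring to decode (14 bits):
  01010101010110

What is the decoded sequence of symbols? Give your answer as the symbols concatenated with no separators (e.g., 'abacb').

Answer: mmmmmmk

Derivation:
Bit 0: prefix='0' (no match yet)
Bit 1: prefix='01' -> emit 'm', reset
Bit 2: prefix='0' (no match yet)
Bit 3: prefix='01' -> emit 'm', reset
Bit 4: prefix='0' (no match yet)
Bit 5: prefix='01' -> emit 'm', reset
Bit 6: prefix='0' (no match yet)
Bit 7: prefix='01' -> emit 'm', reset
Bit 8: prefix='0' (no match yet)
Bit 9: prefix='01' -> emit 'm', reset
Bit 10: prefix='0' (no match yet)
Bit 11: prefix='01' -> emit 'm', reset
Bit 12: prefix='1' (no match yet)
Bit 13: prefix='10' -> emit 'k', reset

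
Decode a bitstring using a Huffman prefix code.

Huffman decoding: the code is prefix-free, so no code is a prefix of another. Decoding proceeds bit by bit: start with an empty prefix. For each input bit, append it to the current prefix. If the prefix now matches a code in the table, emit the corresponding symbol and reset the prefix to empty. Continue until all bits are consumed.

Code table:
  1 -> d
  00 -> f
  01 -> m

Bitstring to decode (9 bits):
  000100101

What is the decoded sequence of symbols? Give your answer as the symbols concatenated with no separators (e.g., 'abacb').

Bit 0: prefix='0' (no match yet)
Bit 1: prefix='00' -> emit 'f', reset
Bit 2: prefix='0' (no match yet)
Bit 3: prefix='01' -> emit 'm', reset
Bit 4: prefix='0' (no match yet)
Bit 5: prefix='00' -> emit 'f', reset
Bit 6: prefix='1' -> emit 'd', reset
Bit 7: prefix='0' (no match yet)
Bit 8: prefix='01' -> emit 'm', reset

Answer: fmfdm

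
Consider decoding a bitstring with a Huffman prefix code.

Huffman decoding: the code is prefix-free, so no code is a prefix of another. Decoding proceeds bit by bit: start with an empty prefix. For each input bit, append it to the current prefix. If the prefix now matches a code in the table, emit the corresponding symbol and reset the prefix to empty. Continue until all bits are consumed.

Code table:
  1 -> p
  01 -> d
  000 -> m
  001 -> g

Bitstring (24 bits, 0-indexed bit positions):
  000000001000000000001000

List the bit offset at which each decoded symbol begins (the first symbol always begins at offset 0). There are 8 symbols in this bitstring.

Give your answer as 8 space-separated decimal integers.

Answer: 0 3 6 9 12 15 18 21

Derivation:
Bit 0: prefix='0' (no match yet)
Bit 1: prefix='00' (no match yet)
Bit 2: prefix='000' -> emit 'm', reset
Bit 3: prefix='0' (no match yet)
Bit 4: prefix='00' (no match yet)
Bit 5: prefix='000' -> emit 'm', reset
Bit 6: prefix='0' (no match yet)
Bit 7: prefix='00' (no match yet)
Bit 8: prefix='001' -> emit 'g', reset
Bit 9: prefix='0' (no match yet)
Bit 10: prefix='00' (no match yet)
Bit 11: prefix='000' -> emit 'm', reset
Bit 12: prefix='0' (no match yet)
Bit 13: prefix='00' (no match yet)
Bit 14: prefix='000' -> emit 'm', reset
Bit 15: prefix='0' (no match yet)
Bit 16: prefix='00' (no match yet)
Bit 17: prefix='000' -> emit 'm', reset
Bit 18: prefix='0' (no match yet)
Bit 19: prefix='00' (no match yet)
Bit 20: prefix='001' -> emit 'g', reset
Bit 21: prefix='0' (no match yet)
Bit 22: prefix='00' (no match yet)
Bit 23: prefix='000' -> emit 'm', reset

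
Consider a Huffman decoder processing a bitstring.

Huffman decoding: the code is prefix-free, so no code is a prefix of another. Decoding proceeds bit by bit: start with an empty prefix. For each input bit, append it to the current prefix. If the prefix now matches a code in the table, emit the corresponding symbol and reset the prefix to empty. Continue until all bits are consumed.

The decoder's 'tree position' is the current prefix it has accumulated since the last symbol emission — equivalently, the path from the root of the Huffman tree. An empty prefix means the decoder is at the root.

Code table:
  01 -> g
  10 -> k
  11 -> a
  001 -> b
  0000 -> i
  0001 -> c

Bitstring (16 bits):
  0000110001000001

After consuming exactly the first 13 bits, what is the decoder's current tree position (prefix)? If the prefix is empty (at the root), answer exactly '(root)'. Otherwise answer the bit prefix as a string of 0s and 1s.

Bit 0: prefix='0' (no match yet)
Bit 1: prefix='00' (no match yet)
Bit 2: prefix='000' (no match yet)
Bit 3: prefix='0000' -> emit 'i', reset
Bit 4: prefix='1' (no match yet)
Bit 5: prefix='11' -> emit 'a', reset
Bit 6: prefix='0' (no match yet)
Bit 7: prefix='00' (no match yet)
Bit 8: prefix='000' (no match yet)
Bit 9: prefix='0001' -> emit 'c', reset
Bit 10: prefix='0' (no match yet)
Bit 11: prefix='00' (no match yet)
Bit 12: prefix='000' (no match yet)

Answer: 000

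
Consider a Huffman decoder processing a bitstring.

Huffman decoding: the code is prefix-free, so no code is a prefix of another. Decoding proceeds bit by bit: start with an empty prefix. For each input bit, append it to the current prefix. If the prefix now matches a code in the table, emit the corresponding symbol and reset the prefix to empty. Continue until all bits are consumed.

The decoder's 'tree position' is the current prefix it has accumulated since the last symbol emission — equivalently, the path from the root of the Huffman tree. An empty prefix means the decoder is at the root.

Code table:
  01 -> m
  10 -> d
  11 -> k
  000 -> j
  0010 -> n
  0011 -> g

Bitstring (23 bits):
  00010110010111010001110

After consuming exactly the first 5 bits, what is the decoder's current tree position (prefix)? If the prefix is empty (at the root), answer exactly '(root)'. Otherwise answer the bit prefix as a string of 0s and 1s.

Bit 0: prefix='0' (no match yet)
Bit 1: prefix='00' (no match yet)
Bit 2: prefix='000' -> emit 'j', reset
Bit 3: prefix='1' (no match yet)
Bit 4: prefix='10' -> emit 'd', reset

Answer: (root)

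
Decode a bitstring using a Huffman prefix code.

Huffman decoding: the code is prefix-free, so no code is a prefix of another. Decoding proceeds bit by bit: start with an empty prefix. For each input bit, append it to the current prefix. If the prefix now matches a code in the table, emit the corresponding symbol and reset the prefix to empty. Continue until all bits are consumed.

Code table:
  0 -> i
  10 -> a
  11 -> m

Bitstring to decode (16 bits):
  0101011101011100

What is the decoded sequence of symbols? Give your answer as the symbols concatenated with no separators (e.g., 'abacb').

Answer: iaamaamai

Derivation:
Bit 0: prefix='0' -> emit 'i', reset
Bit 1: prefix='1' (no match yet)
Bit 2: prefix='10' -> emit 'a', reset
Bit 3: prefix='1' (no match yet)
Bit 4: prefix='10' -> emit 'a', reset
Bit 5: prefix='1' (no match yet)
Bit 6: prefix='11' -> emit 'm', reset
Bit 7: prefix='1' (no match yet)
Bit 8: prefix='10' -> emit 'a', reset
Bit 9: prefix='1' (no match yet)
Bit 10: prefix='10' -> emit 'a', reset
Bit 11: prefix='1' (no match yet)
Bit 12: prefix='11' -> emit 'm', reset
Bit 13: prefix='1' (no match yet)
Bit 14: prefix='10' -> emit 'a', reset
Bit 15: prefix='0' -> emit 'i', reset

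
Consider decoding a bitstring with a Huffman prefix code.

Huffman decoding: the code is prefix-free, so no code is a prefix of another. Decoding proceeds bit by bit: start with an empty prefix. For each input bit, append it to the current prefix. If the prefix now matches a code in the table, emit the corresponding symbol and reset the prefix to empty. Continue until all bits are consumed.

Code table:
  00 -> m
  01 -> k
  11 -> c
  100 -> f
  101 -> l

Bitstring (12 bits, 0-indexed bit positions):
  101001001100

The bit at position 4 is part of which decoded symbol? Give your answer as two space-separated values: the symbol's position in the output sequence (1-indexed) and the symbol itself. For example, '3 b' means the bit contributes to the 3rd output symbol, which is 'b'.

Bit 0: prefix='1' (no match yet)
Bit 1: prefix='10' (no match yet)
Bit 2: prefix='101' -> emit 'l', reset
Bit 3: prefix='0' (no match yet)
Bit 4: prefix='00' -> emit 'm', reset
Bit 5: prefix='1' (no match yet)
Bit 6: prefix='10' (no match yet)
Bit 7: prefix='100' -> emit 'f', reset
Bit 8: prefix='1' (no match yet)

Answer: 2 m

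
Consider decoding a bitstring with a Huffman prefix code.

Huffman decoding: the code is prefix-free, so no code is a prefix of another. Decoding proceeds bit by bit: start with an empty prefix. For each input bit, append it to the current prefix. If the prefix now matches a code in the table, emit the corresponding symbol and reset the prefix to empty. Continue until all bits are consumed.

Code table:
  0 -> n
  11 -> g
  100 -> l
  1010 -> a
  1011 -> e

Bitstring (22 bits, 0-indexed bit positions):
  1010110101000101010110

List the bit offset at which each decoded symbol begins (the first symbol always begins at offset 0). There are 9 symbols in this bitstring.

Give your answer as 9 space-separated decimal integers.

Bit 0: prefix='1' (no match yet)
Bit 1: prefix='10' (no match yet)
Bit 2: prefix='101' (no match yet)
Bit 3: prefix='1010' -> emit 'a', reset
Bit 4: prefix='1' (no match yet)
Bit 5: prefix='11' -> emit 'g', reset
Bit 6: prefix='0' -> emit 'n', reset
Bit 7: prefix='1' (no match yet)
Bit 8: prefix='10' (no match yet)
Bit 9: prefix='101' (no match yet)
Bit 10: prefix='1010' -> emit 'a', reset
Bit 11: prefix='0' -> emit 'n', reset
Bit 12: prefix='0' -> emit 'n', reset
Bit 13: prefix='1' (no match yet)
Bit 14: prefix='10' (no match yet)
Bit 15: prefix='101' (no match yet)
Bit 16: prefix='1010' -> emit 'a', reset
Bit 17: prefix='1' (no match yet)
Bit 18: prefix='10' (no match yet)
Bit 19: prefix='101' (no match yet)
Bit 20: prefix='1011' -> emit 'e', reset
Bit 21: prefix='0' -> emit 'n', reset

Answer: 0 4 6 7 11 12 13 17 21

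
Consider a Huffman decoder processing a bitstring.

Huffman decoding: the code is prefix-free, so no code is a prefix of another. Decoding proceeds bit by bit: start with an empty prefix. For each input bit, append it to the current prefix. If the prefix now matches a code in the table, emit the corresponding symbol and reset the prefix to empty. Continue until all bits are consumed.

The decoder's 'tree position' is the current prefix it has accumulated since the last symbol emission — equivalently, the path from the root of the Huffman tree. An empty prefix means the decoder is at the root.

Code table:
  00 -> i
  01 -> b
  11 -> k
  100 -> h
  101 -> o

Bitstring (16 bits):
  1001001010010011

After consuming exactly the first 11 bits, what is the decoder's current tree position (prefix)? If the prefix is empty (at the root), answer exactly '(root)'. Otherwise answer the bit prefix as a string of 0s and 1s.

Answer: (root)

Derivation:
Bit 0: prefix='1' (no match yet)
Bit 1: prefix='10' (no match yet)
Bit 2: prefix='100' -> emit 'h', reset
Bit 3: prefix='1' (no match yet)
Bit 4: prefix='10' (no match yet)
Bit 5: prefix='100' -> emit 'h', reset
Bit 6: prefix='1' (no match yet)
Bit 7: prefix='10' (no match yet)
Bit 8: prefix='101' -> emit 'o', reset
Bit 9: prefix='0' (no match yet)
Bit 10: prefix='00' -> emit 'i', reset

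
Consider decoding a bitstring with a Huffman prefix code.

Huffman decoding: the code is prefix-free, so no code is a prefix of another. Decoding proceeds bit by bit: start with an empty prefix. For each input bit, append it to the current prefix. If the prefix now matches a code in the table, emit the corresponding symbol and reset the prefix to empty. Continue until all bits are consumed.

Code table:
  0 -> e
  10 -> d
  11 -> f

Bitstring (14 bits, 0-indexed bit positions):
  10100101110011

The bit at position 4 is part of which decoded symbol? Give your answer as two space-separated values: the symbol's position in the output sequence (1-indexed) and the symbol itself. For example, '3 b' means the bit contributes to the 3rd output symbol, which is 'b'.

Bit 0: prefix='1' (no match yet)
Bit 1: prefix='10' -> emit 'd', reset
Bit 2: prefix='1' (no match yet)
Bit 3: prefix='10' -> emit 'd', reset
Bit 4: prefix='0' -> emit 'e', reset
Bit 5: prefix='1' (no match yet)
Bit 6: prefix='10' -> emit 'd', reset
Bit 7: prefix='1' (no match yet)
Bit 8: prefix='11' -> emit 'f', reset

Answer: 3 e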